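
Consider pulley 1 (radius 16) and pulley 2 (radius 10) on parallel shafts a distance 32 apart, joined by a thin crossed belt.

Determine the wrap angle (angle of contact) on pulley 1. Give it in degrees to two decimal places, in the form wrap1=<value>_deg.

crossed belt: β = asin((r1+r2)/C) = asin(26/32) = 54.3409°
wrap1 = wrap2 = π + 2β = 288.6818°

wrap1=288.68_deg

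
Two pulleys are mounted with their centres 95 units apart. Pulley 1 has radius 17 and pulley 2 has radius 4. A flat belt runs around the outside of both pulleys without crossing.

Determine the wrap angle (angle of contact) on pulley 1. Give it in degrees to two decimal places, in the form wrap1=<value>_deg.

wrap1=195.73_deg

open belt: β = asin((r2−r1)/C) = asin(-13/95) = -7.8652°
wrap1 = π − 2β = 195.7303°
wrap2 = π + 2β = 164.2697°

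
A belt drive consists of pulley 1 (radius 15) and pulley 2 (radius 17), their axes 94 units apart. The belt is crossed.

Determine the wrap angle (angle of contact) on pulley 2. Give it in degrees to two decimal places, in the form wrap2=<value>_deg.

wrap2=219.81_deg

crossed belt: β = asin((r1+r2)/C) = asin(32/94) = 19.9028°
wrap1 = wrap2 = π + 2β = 219.8056°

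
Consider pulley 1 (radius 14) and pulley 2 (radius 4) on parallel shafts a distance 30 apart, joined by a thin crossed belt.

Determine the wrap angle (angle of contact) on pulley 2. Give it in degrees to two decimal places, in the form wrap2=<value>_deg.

wrap2=253.74_deg

crossed belt: β = asin((r1+r2)/C) = asin(18/30) = 36.8699°
wrap1 = wrap2 = π + 2β = 253.7398°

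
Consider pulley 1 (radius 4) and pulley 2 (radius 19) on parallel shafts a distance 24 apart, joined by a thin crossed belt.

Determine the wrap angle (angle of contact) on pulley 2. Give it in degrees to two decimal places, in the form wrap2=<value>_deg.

wrap2=326.80_deg

crossed belt: β = asin((r1+r2)/C) = asin(23/24) = 73.4022°
wrap1 = wrap2 = π + 2β = 326.8043°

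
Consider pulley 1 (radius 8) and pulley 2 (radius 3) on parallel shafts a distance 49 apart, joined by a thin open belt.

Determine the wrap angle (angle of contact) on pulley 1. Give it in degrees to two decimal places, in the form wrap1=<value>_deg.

wrap1=191.71_deg

open belt: β = asin((r2−r1)/C) = asin(-5/49) = -5.8567°
wrap1 = π − 2β = 191.7134°
wrap2 = π + 2β = 168.2866°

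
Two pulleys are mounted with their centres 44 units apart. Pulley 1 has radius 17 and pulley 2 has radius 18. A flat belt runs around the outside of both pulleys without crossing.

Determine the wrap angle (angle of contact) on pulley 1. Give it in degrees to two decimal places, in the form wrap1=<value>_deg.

open belt: β = asin((r2−r1)/C) = asin(1/44) = 1.3023°
wrap1 = π − 2β = 177.3954°
wrap2 = π + 2β = 182.6046°

wrap1=177.40_deg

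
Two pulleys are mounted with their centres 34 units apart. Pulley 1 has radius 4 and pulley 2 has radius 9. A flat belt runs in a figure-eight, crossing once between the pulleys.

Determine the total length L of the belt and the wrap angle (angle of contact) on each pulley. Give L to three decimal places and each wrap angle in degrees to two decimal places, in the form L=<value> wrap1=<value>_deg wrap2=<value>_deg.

crossed belt: β = asin((r1+r2)/C) = asin(13/34) = 22.4795°
wrap1 = wrap2 = π + 2β = 224.9590°
tangent length = C·cosβ = 31.4166
L = (r1+r2)·wrap + 2·C·cosβ = 13·3.9263 + 2·31.4166 = 113.8747

L=113.875 wrap1=224.96_deg wrap2=224.96_deg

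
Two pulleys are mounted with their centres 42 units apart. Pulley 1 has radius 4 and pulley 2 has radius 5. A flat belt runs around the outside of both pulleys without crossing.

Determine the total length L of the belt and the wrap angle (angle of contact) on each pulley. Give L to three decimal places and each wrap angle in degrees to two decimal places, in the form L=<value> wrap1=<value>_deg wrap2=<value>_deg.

open belt: β = asin((r2−r1)/C) = asin(1/42) = 1.3643°
wrap1 = π − 2β = 177.2714°
wrap2 = π + 2β = 182.7286°
tangent length = C·cosβ = 41.9881
L = r1·wrap1 + r2·wrap2 + 2·C·cosβ = 4·3.0940 + 5·3.1892 + 2·41.9881 = 112.2981

L=112.298 wrap1=177.27_deg wrap2=182.73_deg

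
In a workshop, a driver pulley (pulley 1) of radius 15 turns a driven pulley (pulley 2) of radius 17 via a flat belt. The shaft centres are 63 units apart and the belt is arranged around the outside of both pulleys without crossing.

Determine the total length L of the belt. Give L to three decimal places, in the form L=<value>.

open belt: β = asin((r2−r1)/C) = asin(2/63) = 1.8192°
wrap1 = π − 2β = 176.3616°
wrap2 = π + 2β = 183.6384°
tangent length = C·cosβ = 62.9682
L = r1·wrap1 + r2·wrap2 + 2·C·cosβ = 15·3.0781 + 17·3.2051 + 2·62.9682 = 226.5945

L=226.594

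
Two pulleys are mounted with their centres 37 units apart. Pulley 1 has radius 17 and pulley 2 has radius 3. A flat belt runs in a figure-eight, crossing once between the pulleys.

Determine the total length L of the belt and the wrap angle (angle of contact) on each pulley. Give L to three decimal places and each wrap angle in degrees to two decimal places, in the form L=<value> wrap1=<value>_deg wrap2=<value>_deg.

L=147.933 wrap1=245.44_deg wrap2=245.44_deg

crossed belt: β = asin((r1+r2)/C) = asin(20/37) = 32.7204°
wrap1 = wrap2 = π + 2β = 245.4409°
tangent length = C·cosβ = 31.1288
L = (r1+r2)·wrap + 2·C·cosβ = 20·4.2838 + 2·31.1288 = 147.9326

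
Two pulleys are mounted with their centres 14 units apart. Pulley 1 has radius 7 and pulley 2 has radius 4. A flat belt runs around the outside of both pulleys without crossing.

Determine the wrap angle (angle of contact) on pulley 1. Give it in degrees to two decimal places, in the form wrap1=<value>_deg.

wrap1=204.75_deg

open belt: β = asin((r2−r1)/C) = asin(-3/14) = -12.3736°
wrap1 = π − 2β = 204.7473°
wrap2 = π + 2β = 155.2527°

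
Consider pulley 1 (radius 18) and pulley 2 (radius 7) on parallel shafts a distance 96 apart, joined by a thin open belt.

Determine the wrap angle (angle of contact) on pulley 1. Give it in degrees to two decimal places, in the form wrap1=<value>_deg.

open belt: β = asin((r2−r1)/C) = asin(-11/96) = -6.5796°
wrap1 = π − 2β = 193.1592°
wrap2 = π + 2β = 166.8408°

wrap1=193.16_deg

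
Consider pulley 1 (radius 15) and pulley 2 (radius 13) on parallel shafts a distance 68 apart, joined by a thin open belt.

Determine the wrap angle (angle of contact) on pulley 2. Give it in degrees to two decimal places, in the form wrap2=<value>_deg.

open belt: β = asin((r2−r1)/C) = asin(-2/68) = -1.6854°
wrap1 = π − 2β = 183.3708°
wrap2 = π + 2β = 176.6292°

wrap2=176.63_deg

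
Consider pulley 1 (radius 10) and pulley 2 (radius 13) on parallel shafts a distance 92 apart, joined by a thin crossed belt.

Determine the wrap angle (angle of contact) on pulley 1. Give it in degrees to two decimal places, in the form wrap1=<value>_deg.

wrap1=208.96_deg

crossed belt: β = asin((r1+r2)/C) = asin(23/92) = 14.4775°
wrap1 = wrap2 = π + 2β = 208.9550°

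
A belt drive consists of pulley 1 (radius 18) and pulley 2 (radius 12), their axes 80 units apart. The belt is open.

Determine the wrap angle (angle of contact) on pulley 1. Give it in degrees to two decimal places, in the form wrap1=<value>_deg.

wrap1=188.60_deg

open belt: β = asin((r2−r1)/C) = asin(-6/80) = -4.3012°
wrap1 = π − 2β = 188.6024°
wrap2 = π + 2β = 171.3976°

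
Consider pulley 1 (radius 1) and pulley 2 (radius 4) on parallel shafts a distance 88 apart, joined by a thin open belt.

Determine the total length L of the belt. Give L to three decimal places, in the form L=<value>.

L=191.810

open belt: β = asin((r2−r1)/C) = asin(3/88) = 1.9536°
wrap1 = π − 2β = 176.0927°
wrap2 = π + 2β = 183.9073°
tangent length = C·cosβ = 87.9488
L = r1·wrap1 + r2·wrap2 + 2·C·cosβ = 1·3.0734 + 4·3.2098 + 2·87.9488 = 191.8102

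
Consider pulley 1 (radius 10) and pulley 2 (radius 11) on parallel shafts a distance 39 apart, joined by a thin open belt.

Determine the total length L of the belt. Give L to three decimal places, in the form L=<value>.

L=143.999

open belt: β = asin((r2−r1)/C) = asin(1/39) = 1.4693°
wrap1 = π − 2β = 177.0614°
wrap2 = π + 2β = 182.9386°
tangent length = C·cosβ = 38.9872
L = r1·wrap1 + r2·wrap2 + 2·C·cosβ = 10·3.0903 + 11·3.1929 + 2·38.9872 = 143.9991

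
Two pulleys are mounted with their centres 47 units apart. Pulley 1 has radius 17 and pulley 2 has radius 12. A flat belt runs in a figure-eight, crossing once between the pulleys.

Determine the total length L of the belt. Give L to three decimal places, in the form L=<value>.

L=203.646

crossed belt: β = asin((r1+r2)/C) = asin(29/47) = 38.0989°
wrap1 = wrap2 = π + 2β = 256.1979°
tangent length = C·cosβ = 36.9865
L = (r1+r2)·wrap + 2·C·cosβ = 29·4.4715 + 2·36.9865 = 203.6464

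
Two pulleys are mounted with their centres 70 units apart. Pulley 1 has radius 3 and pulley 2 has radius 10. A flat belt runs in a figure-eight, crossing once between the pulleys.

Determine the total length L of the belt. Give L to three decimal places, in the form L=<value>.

L=183.262

crossed belt: β = asin((r1+r2)/C) = asin(13/70) = 10.7028°
wrap1 = wrap2 = π + 2β = 201.4056°
tangent length = C·cosβ = 68.7823
L = (r1+r2)·wrap + 2·C·cosβ = 13·3.5152 + 2·68.7823 = 183.2620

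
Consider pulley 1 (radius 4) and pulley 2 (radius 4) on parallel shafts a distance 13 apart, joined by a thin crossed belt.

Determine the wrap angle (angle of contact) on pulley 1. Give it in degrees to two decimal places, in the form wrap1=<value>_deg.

crossed belt: β = asin((r1+r2)/C) = asin(8/13) = 37.9799°
wrap1 = wrap2 = π + 2β = 255.9597°

wrap1=255.96_deg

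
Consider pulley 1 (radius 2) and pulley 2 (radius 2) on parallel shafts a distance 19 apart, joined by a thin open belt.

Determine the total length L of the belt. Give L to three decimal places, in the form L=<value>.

open belt: β = asin((r2−r1)/C) = asin(0/19) = 0.0000°
wrap1 = π − 2β = 180.0000°
wrap2 = π + 2β = 180.0000°
tangent length = C·cosβ = 19.0000
L = r1·wrap1 + r2·wrap2 + 2·C·cosβ = 2·3.1416 + 2·3.1416 + 2·19.0000 = 50.5664

L=50.566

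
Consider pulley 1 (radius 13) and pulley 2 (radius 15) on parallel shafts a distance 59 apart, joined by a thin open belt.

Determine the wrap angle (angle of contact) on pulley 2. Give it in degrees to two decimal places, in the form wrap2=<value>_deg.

open belt: β = asin((r2−r1)/C) = asin(2/59) = 1.9426°
wrap1 = π − 2β = 176.1148°
wrap2 = π + 2β = 183.8852°

wrap2=183.89_deg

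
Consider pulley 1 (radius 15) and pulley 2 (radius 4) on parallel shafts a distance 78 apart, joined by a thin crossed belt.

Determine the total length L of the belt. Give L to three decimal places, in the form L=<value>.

crossed belt: β = asin((r1+r2)/C) = asin(19/78) = 14.0985°
wrap1 = wrap2 = π + 2β = 208.1970°
tangent length = C·cosβ = 75.6505
L = (r1+r2)·wrap + 2·C·cosβ = 19·3.6337 + 2·75.6505 = 220.3418

L=220.342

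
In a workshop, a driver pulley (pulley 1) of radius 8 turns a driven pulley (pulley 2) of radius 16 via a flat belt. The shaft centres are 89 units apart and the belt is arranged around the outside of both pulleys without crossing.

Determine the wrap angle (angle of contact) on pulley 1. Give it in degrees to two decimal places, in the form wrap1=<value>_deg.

open belt: β = asin((r2−r1)/C) = asin(8/89) = 5.1571°
wrap1 = π − 2β = 169.6857°
wrap2 = π + 2β = 190.3143°

wrap1=169.69_deg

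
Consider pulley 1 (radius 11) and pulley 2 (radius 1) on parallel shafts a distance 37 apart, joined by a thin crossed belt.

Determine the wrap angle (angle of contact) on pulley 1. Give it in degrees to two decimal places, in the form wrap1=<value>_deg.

wrap1=217.85_deg

crossed belt: β = asin((r1+r2)/C) = asin(12/37) = 18.9246°
wrap1 = wrap2 = π + 2β = 217.8493°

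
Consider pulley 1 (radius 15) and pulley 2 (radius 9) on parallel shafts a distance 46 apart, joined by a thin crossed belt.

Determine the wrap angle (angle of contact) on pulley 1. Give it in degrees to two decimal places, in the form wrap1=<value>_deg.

crossed belt: β = asin((r1+r2)/C) = asin(24/46) = 31.4490°
wrap1 = wrap2 = π + 2β = 242.8980°

wrap1=242.90_deg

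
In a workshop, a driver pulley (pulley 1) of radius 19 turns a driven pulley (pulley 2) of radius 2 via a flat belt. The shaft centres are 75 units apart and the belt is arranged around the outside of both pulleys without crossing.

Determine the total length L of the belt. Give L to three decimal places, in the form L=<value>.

L=219.844

open belt: β = asin((r2−r1)/C) = asin(-17/75) = -13.1009°
wrap1 = π − 2β = 206.2018°
wrap2 = π + 2β = 153.7982°
tangent length = C·cosβ = 73.0479
L = r1·wrap1 + r2·wrap2 + 2·C·cosβ = 19·3.5989 + 2·2.6843 + 2·73.0479 = 219.8435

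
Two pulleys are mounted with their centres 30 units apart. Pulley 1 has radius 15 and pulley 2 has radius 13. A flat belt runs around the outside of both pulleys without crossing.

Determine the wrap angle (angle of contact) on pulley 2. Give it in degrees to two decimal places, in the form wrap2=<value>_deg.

wrap2=172.35_deg

open belt: β = asin((r2−r1)/C) = asin(-2/30) = -3.8226°
wrap1 = π − 2β = 187.6451°
wrap2 = π + 2β = 172.3549°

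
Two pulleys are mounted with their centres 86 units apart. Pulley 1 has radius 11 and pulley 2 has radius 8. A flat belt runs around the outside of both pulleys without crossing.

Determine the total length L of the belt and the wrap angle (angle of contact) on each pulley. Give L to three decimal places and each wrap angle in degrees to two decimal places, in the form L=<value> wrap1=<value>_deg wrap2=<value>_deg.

L=231.795 wrap1=184.00_deg wrap2=176.00_deg

open belt: β = asin((r2−r1)/C) = asin(-3/86) = -1.9991°
wrap1 = π − 2β = 183.9982°
wrap2 = π + 2β = 176.0018°
tangent length = C·cosβ = 85.9477
L = r1·wrap1 + r2·wrap2 + 2·C·cosβ = 11·3.2114 + 8·3.0718 + 2·85.9477 = 231.7949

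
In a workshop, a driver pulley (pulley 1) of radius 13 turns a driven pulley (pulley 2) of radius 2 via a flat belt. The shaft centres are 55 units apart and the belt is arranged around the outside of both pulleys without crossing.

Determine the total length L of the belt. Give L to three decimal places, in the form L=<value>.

open belt: β = asin((r2−r1)/C) = asin(-11/55) = -11.5370°
wrap1 = π − 2β = 203.0739°
wrap2 = π + 2β = 156.9261°
tangent length = C·cosβ = 53.8888
L = r1·wrap1 + r2·wrap2 + 2·C·cosβ = 13·3.5443 + 2·2.7389 + 2·53.8888 = 159.3313

L=159.331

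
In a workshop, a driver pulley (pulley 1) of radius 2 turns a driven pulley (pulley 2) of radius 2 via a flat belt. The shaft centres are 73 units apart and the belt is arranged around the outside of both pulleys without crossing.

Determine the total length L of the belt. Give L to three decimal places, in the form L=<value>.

open belt: β = asin((r2−r1)/C) = asin(0/73) = 0.0000°
wrap1 = π − 2β = 180.0000°
wrap2 = π + 2β = 180.0000°
tangent length = C·cosβ = 73.0000
L = r1·wrap1 + r2·wrap2 + 2·C·cosβ = 2·3.1416 + 2·3.1416 + 2·73.0000 = 158.5664

L=158.566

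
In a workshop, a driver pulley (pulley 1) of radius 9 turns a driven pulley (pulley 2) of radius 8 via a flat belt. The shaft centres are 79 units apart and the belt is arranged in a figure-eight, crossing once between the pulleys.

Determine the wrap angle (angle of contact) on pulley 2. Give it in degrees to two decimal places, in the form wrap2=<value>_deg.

crossed belt: β = asin((r1+r2)/C) = asin(17/79) = 12.4267°
wrap1 = wrap2 = π + 2β = 204.8533°

wrap2=204.85_deg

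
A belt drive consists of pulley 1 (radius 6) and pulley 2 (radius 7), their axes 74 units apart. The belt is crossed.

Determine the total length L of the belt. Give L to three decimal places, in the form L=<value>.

crossed belt: β = asin((r1+r2)/C) = asin(13/74) = 10.1180°
wrap1 = wrap2 = π + 2β = 200.2360°
tangent length = C·cosβ = 72.8492
L = (r1+r2)·wrap + 2·C·cosβ = 13·3.4948 + 2·72.8492 = 191.1304

L=191.130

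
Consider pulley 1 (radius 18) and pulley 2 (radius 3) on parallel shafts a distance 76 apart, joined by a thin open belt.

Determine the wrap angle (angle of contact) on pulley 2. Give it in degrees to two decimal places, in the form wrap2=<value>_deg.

open belt: β = asin((r2−r1)/C) = asin(-15/76) = -11.3831°
wrap1 = π − 2β = 202.7662°
wrap2 = π + 2β = 157.2338°

wrap2=157.23_deg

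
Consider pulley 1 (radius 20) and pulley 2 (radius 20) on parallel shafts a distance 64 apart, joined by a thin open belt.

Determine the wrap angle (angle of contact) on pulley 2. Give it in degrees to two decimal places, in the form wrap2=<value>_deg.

open belt: β = asin((r2−r1)/C) = asin(0/64) = 0.0000°
wrap1 = π − 2β = 180.0000°
wrap2 = π + 2β = 180.0000°

wrap2=180.00_deg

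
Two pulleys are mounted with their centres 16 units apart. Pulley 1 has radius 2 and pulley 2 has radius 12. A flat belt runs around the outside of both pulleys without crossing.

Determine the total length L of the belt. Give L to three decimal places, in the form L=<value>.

open belt: β = asin((r2−r1)/C) = asin(10/16) = 38.6822°
wrap1 = π − 2β = 102.6356°
wrap2 = π + 2β = 257.3644°
tangent length = C·cosβ = 12.4900
L = r1·wrap1 + r2·wrap2 + 2·C·cosβ = 2·1.7913 + 12·4.4919 + 2·12.4900 = 82.4649

L=82.465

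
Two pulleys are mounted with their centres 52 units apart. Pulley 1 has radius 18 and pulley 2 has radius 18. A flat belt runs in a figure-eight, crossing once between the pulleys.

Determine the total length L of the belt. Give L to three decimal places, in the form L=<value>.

crossed belt: β = asin((r1+r2)/C) = asin(36/52) = 43.8131°
wrap1 = wrap2 = π + 2β = 267.6261°
tangent length = C·cosβ = 37.5233
L = (r1+r2)·wrap + 2·C·cosβ = 36·4.6710 + 2·37.5233 = 243.2011

L=243.201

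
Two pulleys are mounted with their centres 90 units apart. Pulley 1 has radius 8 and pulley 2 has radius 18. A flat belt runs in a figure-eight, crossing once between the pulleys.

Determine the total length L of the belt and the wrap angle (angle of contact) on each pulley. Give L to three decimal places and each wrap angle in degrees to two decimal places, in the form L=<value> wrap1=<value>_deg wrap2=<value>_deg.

L=269.246 wrap1=213.58_deg wrap2=213.58_deg

crossed belt: β = asin((r1+r2)/C) = asin(26/90) = 16.7914°
wrap1 = wrap2 = π + 2β = 213.5829°
tangent length = C·cosβ = 86.1626
L = (r1+r2)·wrap + 2·C·cosβ = 26·3.7277 + 2·86.1626 = 269.2461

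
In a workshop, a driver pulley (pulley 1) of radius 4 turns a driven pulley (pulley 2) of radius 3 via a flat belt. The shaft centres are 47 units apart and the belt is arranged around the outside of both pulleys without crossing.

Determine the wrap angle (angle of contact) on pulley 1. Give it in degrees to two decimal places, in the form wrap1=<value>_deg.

open belt: β = asin((r2−r1)/C) = asin(-1/47) = -1.2192°
wrap1 = π − 2β = 182.4383°
wrap2 = π + 2β = 177.5617°

wrap1=182.44_deg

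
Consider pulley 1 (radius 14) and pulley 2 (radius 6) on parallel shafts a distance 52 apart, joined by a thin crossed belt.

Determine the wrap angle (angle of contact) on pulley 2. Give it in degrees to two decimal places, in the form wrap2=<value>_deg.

wrap2=225.24_deg

crossed belt: β = asin((r1+r2)/C) = asin(20/52) = 22.6199°
wrap1 = wrap2 = π + 2β = 225.2397°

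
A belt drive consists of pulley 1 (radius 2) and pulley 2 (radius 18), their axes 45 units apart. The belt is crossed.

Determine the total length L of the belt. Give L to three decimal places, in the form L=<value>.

crossed belt: β = asin((r1+r2)/C) = asin(20/45) = 26.3878°
wrap1 = wrap2 = π + 2β = 232.7756°
tangent length = C·cosβ = 40.3113
L = (r1+r2)·wrap + 2·C·cosβ = 20·4.0627 + 2·40.3113 = 161.8766

L=161.877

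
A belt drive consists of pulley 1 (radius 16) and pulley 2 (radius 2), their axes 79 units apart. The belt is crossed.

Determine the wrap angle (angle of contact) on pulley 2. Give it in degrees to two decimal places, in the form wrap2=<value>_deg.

wrap2=206.34_deg

crossed belt: β = asin((r1+r2)/C) = asin(18/79) = 13.1704°
wrap1 = wrap2 = π + 2β = 206.3408°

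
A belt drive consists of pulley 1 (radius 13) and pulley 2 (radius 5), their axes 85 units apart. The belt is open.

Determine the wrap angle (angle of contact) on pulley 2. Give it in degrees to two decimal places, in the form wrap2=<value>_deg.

open belt: β = asin((r2−r1)/C) = asin(-8/85) = -5.4005°
wrap1 = π − 2β = 190.8011°
wrap2 = π + 2β = 169.1989°

wrap2=169.20_deg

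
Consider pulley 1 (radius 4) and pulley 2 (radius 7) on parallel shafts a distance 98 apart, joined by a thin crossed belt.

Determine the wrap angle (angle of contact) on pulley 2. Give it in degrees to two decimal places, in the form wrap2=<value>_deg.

crossed belt: β = asin((r1+r2)/C) = asin(11/98) = 6.4447°
wrap1 = wrap2 = π + 2β = 192.8895°

wrap2=192.89_deg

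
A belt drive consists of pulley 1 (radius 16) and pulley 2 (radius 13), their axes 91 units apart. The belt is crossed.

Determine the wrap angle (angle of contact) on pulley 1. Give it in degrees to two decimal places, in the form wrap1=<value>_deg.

crossed belt: β = asin((r1+r2)/C) = asin(29/91) = 18.5832°
wrap1 = wrap2 = π + 2β = 217.1664°

wrap1=217.17_deg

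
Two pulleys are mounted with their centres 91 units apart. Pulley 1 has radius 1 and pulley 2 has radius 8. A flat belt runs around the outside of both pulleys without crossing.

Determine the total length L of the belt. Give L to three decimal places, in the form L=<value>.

L=210.813

open belt: β = asin((r2−r1)/C) = asin(7/91) = 4.4117°
wrap1 = π − 2β = 171.1765°
wrap2 = π + 2β = 188.8235°
tangent length = C·cosβ = 90.7304
L = r1·wrap1 + r2·wrap2 + 2·C·cosβ = 1·2.9876 + 8·3.2956 + 2·90.7304 = 210.8131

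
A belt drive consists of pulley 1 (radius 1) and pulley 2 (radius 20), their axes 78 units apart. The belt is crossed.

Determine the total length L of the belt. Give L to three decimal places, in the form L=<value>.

crossed belt: β = asin((r1+r2)/C) = asin(21/78) = 15.6185°
wrap1 = wrap2 = π + 2β = 211.2370°
tangent length = C·cosβ = 75.1199
L = (r1+r2)·wrap + 2·C·cosβ = 21·3.6868 + 2·75.1199 = 227.6622

L=227.662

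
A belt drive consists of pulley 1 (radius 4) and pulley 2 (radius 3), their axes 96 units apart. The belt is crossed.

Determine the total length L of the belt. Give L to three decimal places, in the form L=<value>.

crossed belt: β = asin((r1+r2)/C) = asin(7/96) = 4.1815°
wrap1 = wrap2 = π + 2β = 188.3631°
tangent length = C·cosβ = 95.7445
L = (r1+r2)·wrap + 2·C·cosβ = 7·3.2876 + 2·95.7445 = 214.5018

L=214.502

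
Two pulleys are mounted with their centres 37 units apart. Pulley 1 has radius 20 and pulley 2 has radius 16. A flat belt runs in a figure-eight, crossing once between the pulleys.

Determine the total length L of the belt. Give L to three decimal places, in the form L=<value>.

crossed belt: β = asin((r1+r2)/C) = asin(36/37) = 76.6488°
wrap1 = wrap2 = π + 2β = 333.2976°
tangent length = C·cosβ = 8.5440
L = (r1+r2)·wrap + 2·C·cosβ = 36·5.8171 + 2·8.5440 = 226.5051

L=226.505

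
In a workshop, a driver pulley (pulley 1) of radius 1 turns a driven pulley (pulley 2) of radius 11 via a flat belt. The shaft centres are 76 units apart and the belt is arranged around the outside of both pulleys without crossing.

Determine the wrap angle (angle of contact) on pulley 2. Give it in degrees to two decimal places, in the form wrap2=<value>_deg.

open belt: β = asin((r2−r1)/C) = asin(10/76) = 7.5608°
wrap1 = π − 2β = 164.8783°
wrap2 = π + 2β = 195.1217°

wrap2=195.12_deg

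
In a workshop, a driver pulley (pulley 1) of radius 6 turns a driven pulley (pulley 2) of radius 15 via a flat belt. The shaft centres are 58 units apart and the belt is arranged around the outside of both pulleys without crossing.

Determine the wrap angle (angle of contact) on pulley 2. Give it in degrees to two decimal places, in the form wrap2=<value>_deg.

open belt: β = asin((r2−r1)/C) = asin(9/58) = 8.9268°
wrap1 = π − 2β = 162.1464°
wrap2 = π + 2β = 197.8536°

wrap2=197.85_deg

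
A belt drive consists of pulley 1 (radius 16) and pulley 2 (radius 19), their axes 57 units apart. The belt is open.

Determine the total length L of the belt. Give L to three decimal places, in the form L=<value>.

open belt: β = asin((r2−r1)/C) = asin(3/57) = 3.0170°
wrap1 = π − 2β = 173.9661°
wrap2 = π + 2β = 186.0339°
tangent length = C·cosβ = 56.9210
L = r1·wrap1 + r2·wrap2 + 2·C·cosβ = 16·3.0363 + 19·3.2469 + 2·56.9210 = 224.1137

L=224.114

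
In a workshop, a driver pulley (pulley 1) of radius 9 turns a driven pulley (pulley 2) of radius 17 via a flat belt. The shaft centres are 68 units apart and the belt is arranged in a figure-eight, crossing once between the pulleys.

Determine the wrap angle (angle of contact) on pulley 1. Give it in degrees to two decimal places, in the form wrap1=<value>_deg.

wrap1=224.96_deg

crossed belt: β = asin((r1+r2)/C) = asin(26/68) = 22.4795°
wrap1 = wrap2 = π + 2β = 224.9590°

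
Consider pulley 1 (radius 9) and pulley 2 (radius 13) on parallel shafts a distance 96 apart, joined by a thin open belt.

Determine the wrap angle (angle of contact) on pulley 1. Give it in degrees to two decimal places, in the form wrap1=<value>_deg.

open belt: β = asin((r2−r1)/C) = asin(4/96) = 2.3880°
wrap1 = π − 2β = 175.2240°
wrap2 = π + 2β = 184.7760°

wrap1=175.22_deg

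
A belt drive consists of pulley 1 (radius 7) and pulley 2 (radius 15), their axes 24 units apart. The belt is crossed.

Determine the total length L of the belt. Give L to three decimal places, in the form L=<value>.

crossed belt: β = asin((r1+r2)/C) = asin(22/24) = 66.4435°
wrap1 = wrap2 = π + 2β = 312.8871°
tangent length = C·cosβ = 9.5917
L = (r1+r2)·wrap + 2·C·cosβ = 22·5.4609 + 2·9.5917 = 139.3233

L=139.323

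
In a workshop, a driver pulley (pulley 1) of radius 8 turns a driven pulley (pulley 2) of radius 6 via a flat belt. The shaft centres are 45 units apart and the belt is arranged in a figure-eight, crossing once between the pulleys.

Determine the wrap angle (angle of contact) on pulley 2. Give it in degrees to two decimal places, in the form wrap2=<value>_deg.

wrap2=216.25_deg

crossed belt: β = asin((r1+r2)/C) = asin(14/45) = 18.1262°
wrap1 = wrap2 = π + 2β = 216.2524°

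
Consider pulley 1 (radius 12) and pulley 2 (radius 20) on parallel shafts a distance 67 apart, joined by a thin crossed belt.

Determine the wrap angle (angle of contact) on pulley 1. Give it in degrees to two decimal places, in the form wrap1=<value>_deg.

wrap1=237.06_deg

crossed belt: β = asin((r1+r2)/C) = asin(32/67) = 28.5295°
wrap1 = wrap2 = π + 2β = 237.0591°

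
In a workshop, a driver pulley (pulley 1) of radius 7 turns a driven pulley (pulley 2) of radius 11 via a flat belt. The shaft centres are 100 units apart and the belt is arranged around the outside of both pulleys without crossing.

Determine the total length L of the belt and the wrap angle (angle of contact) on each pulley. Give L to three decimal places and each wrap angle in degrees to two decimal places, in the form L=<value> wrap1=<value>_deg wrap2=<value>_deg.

open belt: β = asin((r2−r1)/C) = asin(4/100) = 2.2924°
wrap1 = π − 2β = 175.4151°
wrap2 = π + 2β = 184.5849°
tangent length = C·cosβ = 99.9200
L = r1·wrap1 + r2·wrap2 + 2·C·cosβ = 7·3.0616 + 11·3.2216 + 2·99.9200 = 256.7087

L=256.709 wrap1=175.42_deg wrap2=184.58_deg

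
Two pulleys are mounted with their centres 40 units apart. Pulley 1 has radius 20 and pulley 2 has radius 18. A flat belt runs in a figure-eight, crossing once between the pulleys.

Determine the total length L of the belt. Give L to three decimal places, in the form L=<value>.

L=239.606

crossed belt: β = asin((r1+r2)/C) = asin(38/40) = 71.8051°
wrap1 = wrap2 = π + 2β = 323.6103°
tangent length = C·cosβ = 12.4900
L = (r1+r2)·wrap + 2·C·cosβ = 38·5.6481 + 2·12.4900 = 239.6064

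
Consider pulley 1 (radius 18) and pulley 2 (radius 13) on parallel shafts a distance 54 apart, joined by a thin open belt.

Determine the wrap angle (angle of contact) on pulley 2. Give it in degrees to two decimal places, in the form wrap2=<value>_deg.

wrap2=169.37_deg

open belt: β = asin((r2−r1)/C) = asin(-5/54) = -5.3128°
wrap1 = π − 2β = 190.6255°
wrap2 = π + 2β = 169.3745°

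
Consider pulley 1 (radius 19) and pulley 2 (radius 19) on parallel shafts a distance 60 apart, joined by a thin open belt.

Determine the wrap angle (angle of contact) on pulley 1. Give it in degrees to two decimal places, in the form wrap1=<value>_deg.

wrap1=180.00_deg

open belt: β = asin((r2−r1)/C) = asin(0/60) = 0.0000°
wrap1 = π − 2β = 180.0000°
wrap2 = π + 2β = 180.0000°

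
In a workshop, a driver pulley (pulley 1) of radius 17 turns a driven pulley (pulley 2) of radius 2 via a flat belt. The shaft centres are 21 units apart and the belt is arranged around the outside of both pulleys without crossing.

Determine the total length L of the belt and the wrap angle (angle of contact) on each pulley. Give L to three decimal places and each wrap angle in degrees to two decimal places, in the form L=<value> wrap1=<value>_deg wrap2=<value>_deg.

open belt: β = asin((r2−r1)/C) = asin(-15/21) = -45.5847°
wrap1 = π − 2β = 271.1694°
wrap2 = π + 2β = 88.8306°
tangent length = C·cosβ = 14.6969
L = r1·wrap1 + r2·wrap2 + 2·C·cosβ = 17·4.7328 + 2·1.5504 + 2·14.6969 = 112.9522

L=112.952 wrap1=271.17_deg wrap2=88.83_deg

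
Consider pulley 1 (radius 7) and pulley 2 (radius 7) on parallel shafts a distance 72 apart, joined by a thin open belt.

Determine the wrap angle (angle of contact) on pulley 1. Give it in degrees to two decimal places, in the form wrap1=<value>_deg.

wrap1=180.00_deg

open belt: β = asin((r2−r1)/C) = asin(0/72) = 0.0000°
wrap1 = π − 2β = 180.0000°
wrap2 = π + 2β = 180.0000°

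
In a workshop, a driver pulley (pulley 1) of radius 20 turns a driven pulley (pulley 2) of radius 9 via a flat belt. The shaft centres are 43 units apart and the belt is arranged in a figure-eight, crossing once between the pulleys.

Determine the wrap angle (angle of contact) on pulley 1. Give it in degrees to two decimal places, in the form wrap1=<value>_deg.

crossed belt: β = asin((r1+r2)/C) = asin(29/43) = 42.4090°
wrap1 = wrap2 = π + 2β = 264.8180°

wrap1=264.82_deg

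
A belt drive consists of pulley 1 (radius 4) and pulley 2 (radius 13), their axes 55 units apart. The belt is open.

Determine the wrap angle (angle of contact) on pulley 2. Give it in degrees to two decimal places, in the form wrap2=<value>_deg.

open belt: β = asin((r2−r1)/C) = asin(9/55) = 9.4180°
wrap1 = π − 2β = 161.1639°
wrap2 = π + 2β = 198.8361°

wrap2=198.84_deg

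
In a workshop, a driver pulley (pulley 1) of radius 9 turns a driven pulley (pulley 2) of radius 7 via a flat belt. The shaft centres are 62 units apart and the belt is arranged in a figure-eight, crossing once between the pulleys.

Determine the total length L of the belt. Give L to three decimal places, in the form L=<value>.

L=178.418

crossed belt: β = asin((r1+r2)/C) = asin(16/62) = 14.9552°
wrap1 = wrap2 = π + 2β = 209.9105°
tangent length = C·cosβ = 59.8999
L = (r1+r2)·wrap + 2·C·cosβ = 16·3.6636 + 2·59.8999 = 178.4179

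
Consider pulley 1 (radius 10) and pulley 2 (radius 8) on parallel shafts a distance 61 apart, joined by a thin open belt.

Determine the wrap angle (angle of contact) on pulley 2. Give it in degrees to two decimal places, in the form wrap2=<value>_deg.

wrap2=176.24_deg

open belt: β = asin((r2−r1)/C) = asin(-2/61) = -1.8789°
wrap1 = π − 2β = 183.7578°
wrap2 = π + 2β = 176.2422°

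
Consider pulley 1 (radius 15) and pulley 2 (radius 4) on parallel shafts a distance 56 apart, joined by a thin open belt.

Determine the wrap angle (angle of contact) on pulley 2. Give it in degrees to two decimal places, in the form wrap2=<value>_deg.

wrap2=157.34_deg

open belt: β = asin((r2−r1)/C) = asin(-11/56) = -11.3282°
wrap1 = π − 2β = 202.6564°
wrap2 = π + 2β = 157.3436°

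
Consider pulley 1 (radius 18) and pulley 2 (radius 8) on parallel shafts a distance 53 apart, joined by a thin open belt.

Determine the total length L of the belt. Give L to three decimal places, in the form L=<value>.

open belt: β = asin((r2−r1)/C) = asin(-10/53) = -10.8757°
wrap1 = π − 2β = 201.7514°
wrap2 = π + 2β = 158.2486°
tangent length = C·cosβ = 52.0481
L = r1·wrap1 + r2·wrap2 + 2·C·cosβ = 18·3.5212 + 8·2.7620 + 2·52.0481 = 189.5739

L=189.574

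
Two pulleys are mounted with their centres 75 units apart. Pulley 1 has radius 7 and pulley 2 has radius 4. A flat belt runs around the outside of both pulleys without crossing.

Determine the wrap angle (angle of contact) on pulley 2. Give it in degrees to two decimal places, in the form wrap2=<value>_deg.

open belt: β = asin((r2−r1)/C) = asin(-3/75) = -2.2924°
wrap1 = π − 2β = 184.5849°
wrap2 = π + 2β = 175.4151°

wrap2=175.42_deg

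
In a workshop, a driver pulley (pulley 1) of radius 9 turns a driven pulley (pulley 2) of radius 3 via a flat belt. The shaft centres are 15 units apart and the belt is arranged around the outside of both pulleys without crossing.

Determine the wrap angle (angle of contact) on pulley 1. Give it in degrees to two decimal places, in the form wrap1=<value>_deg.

open belt: β = asin((r2−r1)/C) = asin(-6/15) = -23.5782°
wrap1 = π − 2β = 227.1564°
wrap2 = π + 2β = 132.8436°

wrap1=227.16_deg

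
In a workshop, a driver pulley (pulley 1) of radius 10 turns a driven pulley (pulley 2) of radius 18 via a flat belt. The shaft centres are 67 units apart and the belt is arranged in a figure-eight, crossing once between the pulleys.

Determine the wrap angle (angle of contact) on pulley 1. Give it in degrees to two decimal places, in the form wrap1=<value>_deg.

crossed belt: β = asin((r1+r2)/C) = asin(28/67) = 24.7027°
wrap1 = wrap2 = π + 2β = 229.4055°

wrap1=229.41_deg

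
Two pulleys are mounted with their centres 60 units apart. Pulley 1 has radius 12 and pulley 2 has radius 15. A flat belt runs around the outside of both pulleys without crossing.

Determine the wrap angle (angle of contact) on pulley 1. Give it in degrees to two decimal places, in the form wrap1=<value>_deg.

wrap1=174.27_deg

open belt: β = asin((r2−r1)/C) = asin(3/60) = 2.8660°
wrap1 = π − 2β = 174.2680°
wrap2 = π + 2β = 185.7320°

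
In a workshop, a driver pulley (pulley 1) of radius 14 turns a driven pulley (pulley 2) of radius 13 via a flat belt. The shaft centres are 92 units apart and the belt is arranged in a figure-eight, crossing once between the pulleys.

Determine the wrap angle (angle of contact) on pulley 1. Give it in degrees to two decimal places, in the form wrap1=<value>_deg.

wrap1=214.13_deg

crossed belt: β = asin((r1+r2)/C) = asin(27/92) = 17.0663°
wrap1 = wrap2 = π + 2β = 214.1326°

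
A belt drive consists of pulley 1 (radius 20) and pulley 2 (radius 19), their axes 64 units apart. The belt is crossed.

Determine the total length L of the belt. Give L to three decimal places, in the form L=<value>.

L=275.122

crossed belt: β = asin((r1+r2)/C) = asin(39/64) = 37.5443°
wrap1 = wrap2 = π + 2β = 255.0887°
tangent length = C·cosβ = 50.7445
L = (r1+r2)·wrap + 2·C·cosβ = 39·4.4521 + 2·50.7445 = 275.1223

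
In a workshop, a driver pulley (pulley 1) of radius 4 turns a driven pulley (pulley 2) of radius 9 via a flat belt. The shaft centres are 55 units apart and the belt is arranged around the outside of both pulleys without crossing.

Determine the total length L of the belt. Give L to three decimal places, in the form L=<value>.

L=151.296

open belt: β = asin((r2−r1)/C) = asin(5/55) = 5.2159°
wrap1 = π − 2β = 169.5682°
wrap2 = π + 2β = 190.4318°
tangent length = C·cosβ = 54.7723
L = r1·wrap1 + r2·wrap2 + 2·C·cosβ = 4·2.9595 + 9·3.3237 + 2·54.7723 = 151.2956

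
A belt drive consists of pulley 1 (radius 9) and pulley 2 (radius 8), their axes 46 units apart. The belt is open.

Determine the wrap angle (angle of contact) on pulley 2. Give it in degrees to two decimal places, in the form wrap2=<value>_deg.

wrap2=177.51_deg

open belt: β = asin((r2−r1)/C) = asin(-1/46) = -1.2457°
wrap1 = π − 2β = 182.4913°
wrap2 = π + 2β = 177.5087°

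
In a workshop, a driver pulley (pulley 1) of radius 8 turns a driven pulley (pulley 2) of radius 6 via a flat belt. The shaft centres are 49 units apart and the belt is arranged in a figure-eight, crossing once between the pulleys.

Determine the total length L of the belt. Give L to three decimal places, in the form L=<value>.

crossed belt: β = asin((r1+r2)/C) = asin(14/49) = 16.6015°
wrap1 = wrap2 = π + 2β = 213.2031°
tangent length = C·cosβ = 46.9574
L = (r1+r2)·wrap + 2·C·cosβ = 14·3.7211 + 2·46.9574 = 146.0102

L=146.010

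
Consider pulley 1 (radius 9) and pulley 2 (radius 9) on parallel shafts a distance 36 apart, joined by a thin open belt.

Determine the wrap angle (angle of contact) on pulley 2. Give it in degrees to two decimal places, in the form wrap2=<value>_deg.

wrap2=180.00_deg

open belt: β = asin((r2−r1)/C) = asin(0/36) = 0.0000°
wrap1 = π − 2β = 180.0000°
wrap2 = π + 2β = 180.0000°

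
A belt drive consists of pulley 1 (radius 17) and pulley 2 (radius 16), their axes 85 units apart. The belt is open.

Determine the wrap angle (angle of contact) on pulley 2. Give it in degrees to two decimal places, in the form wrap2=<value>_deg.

open belt: β = asin((r2−r1)/C) = asin(-1/85) = -0.6741°
wrap1 = π − 2β = 181.3482°
wrap2 = π + 2β = 178.6518°

wrap2=178.65_deg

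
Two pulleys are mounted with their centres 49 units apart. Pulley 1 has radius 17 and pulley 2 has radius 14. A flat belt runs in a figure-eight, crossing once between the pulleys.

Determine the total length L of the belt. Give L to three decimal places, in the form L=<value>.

crossed belt: β = asin((r1+r2)/C) = asin(31/49) = 39.2461°
wrap1 = wrap2 = π + 2β = 258.4923°
tangent length = C·cosβ = 37.9473
L = (r1+r2)·wrap + 2·C·cosβ = 31·4.5115 + 2·37.9473 = 215.7524

L=215.752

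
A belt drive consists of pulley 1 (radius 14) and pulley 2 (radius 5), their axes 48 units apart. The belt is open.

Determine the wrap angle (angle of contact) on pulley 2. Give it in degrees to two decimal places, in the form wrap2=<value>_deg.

open belt: β = asin((r2−r1)/C) = asin(-9/48) = -10.8069°
wrap1 = π − 2β = 201.6138°
wrap2 = π + 2β = 158.3862°

wrap2=158.39_deg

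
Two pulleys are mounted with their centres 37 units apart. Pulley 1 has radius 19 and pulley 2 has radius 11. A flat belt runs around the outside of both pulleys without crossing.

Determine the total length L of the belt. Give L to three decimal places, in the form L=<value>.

open belt: β = asin((r2−r1)/C) = asin(-8/37) = -12.4869°
wrap1 = π − 2β = 204.9738°
wrap2 = π + 2β = 155.0262°
tangent length = C·cosβ = 36.1248
L = r1·wrap1 + r2·wrap2 + 2·C·cosβ = 19·3.5775 + 11·2.7057 + 2·36.1248 = 169.9843

L=169.984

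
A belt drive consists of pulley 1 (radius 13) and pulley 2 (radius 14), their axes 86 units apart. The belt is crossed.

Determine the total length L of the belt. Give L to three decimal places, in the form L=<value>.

crossed belt: β = asin((r1+r2)/C) = asin(27/86) = 18.2976°
wrap1 = wrap2 = π + 2β = 216.5953°
tangent length = C·cosβ = 81.6517
L = (r1+r2)·wrap + 2·C·cosβ = 27·3.7803 + 2·81.6517 = 265.3715

L=265.372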